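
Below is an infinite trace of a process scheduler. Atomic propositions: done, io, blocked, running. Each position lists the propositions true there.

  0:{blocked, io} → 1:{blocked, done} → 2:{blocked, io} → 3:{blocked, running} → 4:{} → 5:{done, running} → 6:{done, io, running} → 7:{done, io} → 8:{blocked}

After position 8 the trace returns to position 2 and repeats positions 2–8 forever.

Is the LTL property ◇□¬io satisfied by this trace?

Does not hold

□¬io is false at every position 0..8, so it never becomes true and ◇□¬io fails.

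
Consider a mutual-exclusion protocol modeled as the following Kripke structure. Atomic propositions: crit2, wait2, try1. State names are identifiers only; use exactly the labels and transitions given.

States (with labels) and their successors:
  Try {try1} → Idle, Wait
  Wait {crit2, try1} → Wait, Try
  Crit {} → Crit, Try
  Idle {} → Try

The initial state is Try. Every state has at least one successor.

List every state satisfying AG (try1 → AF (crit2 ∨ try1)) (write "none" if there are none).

{Try, Wait, Crit, Idle}

States satisfying try1 → AF (crit2 ∨ try1): {Try, Wait, Crit, Idle}.
States satisfying AG (try1 → AF (crit2 ∨ try1)): {Try, Wait, Crit, Idle}.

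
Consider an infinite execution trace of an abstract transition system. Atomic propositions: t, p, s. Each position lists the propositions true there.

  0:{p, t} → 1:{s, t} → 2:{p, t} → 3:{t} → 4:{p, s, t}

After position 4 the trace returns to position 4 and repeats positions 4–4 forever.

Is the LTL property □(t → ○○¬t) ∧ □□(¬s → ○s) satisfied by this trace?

Does not hold

t → ○○¬t must hold at every position from 0 onward. It fails at position 0, so □(t → ○○¬t) is false.
Positions where t holds: 0, 1, 2, 3, 4.
Check ○○¬t at each: 0→fails, 1→fails, 2→fails, 3→fails, 4→fails.
□(¬s → ○s) must hold at every position from 0 onward. It fails at position 0, so □□(¬s → ○s) is false.
At position 0: □(t → ○○¬t) is false; □□(¬s → ○s) is false; so □(t → ○○¬t) ∧ □□(¬s → ○s) is false.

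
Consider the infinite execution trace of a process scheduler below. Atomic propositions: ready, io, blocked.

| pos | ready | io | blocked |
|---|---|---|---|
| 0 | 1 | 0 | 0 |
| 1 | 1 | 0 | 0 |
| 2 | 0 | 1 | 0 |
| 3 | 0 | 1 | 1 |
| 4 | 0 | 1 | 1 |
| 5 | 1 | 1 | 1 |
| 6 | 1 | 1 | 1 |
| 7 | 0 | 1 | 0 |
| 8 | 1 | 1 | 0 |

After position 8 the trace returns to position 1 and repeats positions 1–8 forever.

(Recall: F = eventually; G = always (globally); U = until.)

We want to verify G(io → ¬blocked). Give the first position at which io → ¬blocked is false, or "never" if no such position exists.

Check io → ¬blocked at each position in order: 0 ✓, 1 ✓, 2 ✓.
At position 3 the labels are {blocked, io}, so io → ¬blocked is false there. This is the first violation.

3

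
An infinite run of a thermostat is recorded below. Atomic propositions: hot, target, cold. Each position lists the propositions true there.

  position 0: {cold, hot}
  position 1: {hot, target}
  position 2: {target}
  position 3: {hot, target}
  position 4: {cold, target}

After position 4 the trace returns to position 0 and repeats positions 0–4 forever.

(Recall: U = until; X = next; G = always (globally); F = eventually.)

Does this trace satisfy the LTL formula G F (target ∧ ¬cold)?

Holds

F (target ∧ ¬cold) holds at every position 0..4, and those are all positions ever visited, so G F (target ∧ ¬cold) holds.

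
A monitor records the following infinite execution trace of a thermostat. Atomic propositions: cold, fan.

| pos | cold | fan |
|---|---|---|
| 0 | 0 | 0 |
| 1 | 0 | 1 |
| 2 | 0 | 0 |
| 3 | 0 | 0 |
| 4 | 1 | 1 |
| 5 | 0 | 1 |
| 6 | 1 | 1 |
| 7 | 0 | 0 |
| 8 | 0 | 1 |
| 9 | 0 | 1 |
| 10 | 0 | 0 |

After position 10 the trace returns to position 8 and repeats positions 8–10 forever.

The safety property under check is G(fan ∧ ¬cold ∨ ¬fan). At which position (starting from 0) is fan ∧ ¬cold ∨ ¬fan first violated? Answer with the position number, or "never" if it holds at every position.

Check fan ∧ ¬cold ∨ ¬fan at each position in order: 0 ✓, 1 ✓, 2 ✓, 3 ✓.
At position 4 the labels are {cold, fan}, so fan ∧ ¬cold ∨ ¬fan is false there. This is the first violation.

4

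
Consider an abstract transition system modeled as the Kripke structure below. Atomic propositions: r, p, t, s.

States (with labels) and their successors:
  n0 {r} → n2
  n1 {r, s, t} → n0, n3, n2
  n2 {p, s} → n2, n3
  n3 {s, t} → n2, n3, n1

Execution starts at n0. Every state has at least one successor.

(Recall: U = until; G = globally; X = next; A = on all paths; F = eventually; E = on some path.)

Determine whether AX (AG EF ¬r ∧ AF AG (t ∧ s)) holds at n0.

States satisfying AG EF ¬r ∧ AF AG (t ∧ s): ∅.
States satisfying AX (AG EF ¬r ∧ AF AG (t ∧ s)): ∅.
n0 ∉ Sat(AX (AG EF ¬r ∧ AF AG (t ∧ s))).

Violated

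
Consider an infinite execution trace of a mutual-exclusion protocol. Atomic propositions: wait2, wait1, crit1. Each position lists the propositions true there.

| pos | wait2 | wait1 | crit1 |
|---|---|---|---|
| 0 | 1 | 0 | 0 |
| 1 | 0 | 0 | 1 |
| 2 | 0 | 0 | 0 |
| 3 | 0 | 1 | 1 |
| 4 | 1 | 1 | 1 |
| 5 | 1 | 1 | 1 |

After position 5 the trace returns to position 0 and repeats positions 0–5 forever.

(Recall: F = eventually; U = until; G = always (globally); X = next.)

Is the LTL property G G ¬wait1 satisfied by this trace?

Violated

G ¬wait1 must hold at every position from 0 onward. It fails at position 0, so G G ¬wait1 is false.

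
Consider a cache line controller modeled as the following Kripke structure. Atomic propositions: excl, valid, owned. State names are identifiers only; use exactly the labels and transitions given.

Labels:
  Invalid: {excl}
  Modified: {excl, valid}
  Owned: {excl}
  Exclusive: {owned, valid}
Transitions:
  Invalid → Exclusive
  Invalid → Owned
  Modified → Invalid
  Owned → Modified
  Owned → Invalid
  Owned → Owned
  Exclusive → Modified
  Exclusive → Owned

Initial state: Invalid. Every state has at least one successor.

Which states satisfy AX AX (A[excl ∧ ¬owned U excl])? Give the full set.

{Invalid, Exclusive}

States satisfying AX (A[excl ∧ ¬owned U excl]): {Modified, Owned, Exclusive}.
States satisfying AX AX (A[excl ∧ ¬owned U excl]): {Invalid, Exclusive}.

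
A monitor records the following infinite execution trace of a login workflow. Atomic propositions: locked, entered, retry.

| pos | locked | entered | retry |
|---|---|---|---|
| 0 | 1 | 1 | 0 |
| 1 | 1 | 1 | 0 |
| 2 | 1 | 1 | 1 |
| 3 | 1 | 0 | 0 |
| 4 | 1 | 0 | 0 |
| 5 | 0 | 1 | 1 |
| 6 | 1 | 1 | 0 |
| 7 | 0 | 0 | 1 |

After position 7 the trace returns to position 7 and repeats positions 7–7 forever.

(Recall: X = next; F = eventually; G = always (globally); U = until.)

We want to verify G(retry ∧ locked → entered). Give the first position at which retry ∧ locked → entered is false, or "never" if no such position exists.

retry ∧ locked → entered holds at every position 0..7, and those are all the positions the trace ever visits, so the invariant G(retry ∧ locked → entered) is never violated.

never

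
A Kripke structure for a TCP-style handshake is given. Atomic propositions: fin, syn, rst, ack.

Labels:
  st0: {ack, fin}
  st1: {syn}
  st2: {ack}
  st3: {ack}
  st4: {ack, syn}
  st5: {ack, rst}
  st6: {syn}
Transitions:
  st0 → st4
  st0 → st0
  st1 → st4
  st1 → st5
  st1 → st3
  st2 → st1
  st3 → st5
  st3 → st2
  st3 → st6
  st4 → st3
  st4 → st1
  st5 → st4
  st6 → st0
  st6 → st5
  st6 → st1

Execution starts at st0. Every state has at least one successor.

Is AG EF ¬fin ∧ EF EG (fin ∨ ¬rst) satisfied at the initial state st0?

States satisfying EF ¬fin: {st0, st1, st2, st3, st4, st5, st6}.
States satisfying AG EF ¬fin: {st0, st1, st2, st3, st4, st5, st6}.
States satisfying EG (fin ∨ ¬rst): {st0, st1, st2, st3, st4, st6}.
States satisfying EF EG (fin ∨ ¬rst): {st0, st1, st2, st3, st4, st5, st6}.
States satisfying AG EF ¬fin ∧ EF EG (fin ∨ ¬rst): {st0, st1, st2, st3, st4, st5, st6}.
st0 ∈ Sat(AG EF ¬fin ∧ EF EG (fin ∨ ¬rst)).

Yes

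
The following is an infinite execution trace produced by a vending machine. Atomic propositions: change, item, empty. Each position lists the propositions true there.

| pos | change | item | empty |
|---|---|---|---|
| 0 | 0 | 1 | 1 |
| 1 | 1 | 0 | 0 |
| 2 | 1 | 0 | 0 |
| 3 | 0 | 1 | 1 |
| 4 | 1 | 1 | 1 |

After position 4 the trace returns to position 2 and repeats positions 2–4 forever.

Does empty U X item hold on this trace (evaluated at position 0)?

Violated

Walking from position 0: at position 1, X item has not yet held and empty fails, so empty U X item is false.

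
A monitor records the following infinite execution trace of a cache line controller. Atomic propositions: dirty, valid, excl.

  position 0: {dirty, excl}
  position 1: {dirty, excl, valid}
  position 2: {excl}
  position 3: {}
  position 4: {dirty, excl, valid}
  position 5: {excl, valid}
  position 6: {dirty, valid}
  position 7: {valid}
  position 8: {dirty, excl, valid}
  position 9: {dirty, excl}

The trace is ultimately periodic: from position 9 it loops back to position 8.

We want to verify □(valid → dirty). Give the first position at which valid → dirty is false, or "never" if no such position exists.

5

Check valid → dirty at each position in order: 0 ✓, 1 ✓, 2 ✓, 3 ✓, 4 ✓.
At position 5 the labels are {excl, valid}, so valid → dirty is false there. This is the first violation.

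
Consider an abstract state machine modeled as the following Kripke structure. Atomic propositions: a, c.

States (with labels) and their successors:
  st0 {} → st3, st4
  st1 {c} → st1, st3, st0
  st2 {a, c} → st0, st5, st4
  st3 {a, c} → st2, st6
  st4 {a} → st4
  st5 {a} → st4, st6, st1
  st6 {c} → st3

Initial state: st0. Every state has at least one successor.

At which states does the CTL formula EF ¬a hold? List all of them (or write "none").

{st0, st1, st2, st3, st5, st6}

States satisfying ¬a: {st0, st1, st6}.
States satisfying EF ¬a: {st0, st1, st2, st3, st5, st6}.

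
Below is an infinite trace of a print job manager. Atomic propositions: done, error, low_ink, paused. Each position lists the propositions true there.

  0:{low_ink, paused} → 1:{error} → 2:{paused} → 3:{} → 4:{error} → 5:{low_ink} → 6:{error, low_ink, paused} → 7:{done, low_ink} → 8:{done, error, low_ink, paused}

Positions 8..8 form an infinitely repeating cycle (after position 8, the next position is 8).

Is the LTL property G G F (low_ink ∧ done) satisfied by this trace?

G F (low_ink ∧ done) holds at every position 0..8, and those are all positions ever visited, so G G F (low_ink ∧ done) holds.

Holds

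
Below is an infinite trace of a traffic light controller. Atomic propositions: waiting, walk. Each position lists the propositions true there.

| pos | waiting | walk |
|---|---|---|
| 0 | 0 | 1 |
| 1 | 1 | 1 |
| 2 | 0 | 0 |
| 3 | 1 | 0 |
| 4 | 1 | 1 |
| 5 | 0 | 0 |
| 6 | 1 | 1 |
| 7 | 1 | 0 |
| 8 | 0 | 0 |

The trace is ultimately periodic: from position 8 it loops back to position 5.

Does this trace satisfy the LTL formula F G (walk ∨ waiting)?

G (walk ∨ waiting) is false at every position 0..8, so it never becomes true and F G (walk ∨ waiting) fails.

Does not hold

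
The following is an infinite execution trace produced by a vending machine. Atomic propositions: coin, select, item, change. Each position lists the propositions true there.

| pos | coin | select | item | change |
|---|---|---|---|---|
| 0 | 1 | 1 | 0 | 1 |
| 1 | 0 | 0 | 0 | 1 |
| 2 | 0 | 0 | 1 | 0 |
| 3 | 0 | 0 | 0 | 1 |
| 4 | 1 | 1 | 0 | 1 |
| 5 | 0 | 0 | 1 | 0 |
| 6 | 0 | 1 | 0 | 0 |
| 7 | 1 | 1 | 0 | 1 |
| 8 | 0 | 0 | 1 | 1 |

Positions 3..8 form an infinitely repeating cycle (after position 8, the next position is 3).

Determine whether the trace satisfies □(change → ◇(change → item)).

Satisfied

change → ◇(change → item) holds at every position 0..8, and those are all positions ever visited, so □(change → ◇(change → item)) holds.
Positions where change holds: 0, 1, 3, 4, 7, 8.
Check ◇(change → item) at each: 0→ok, 1→ok, 3→ok, 4→ok, 7→ok, 8→ok.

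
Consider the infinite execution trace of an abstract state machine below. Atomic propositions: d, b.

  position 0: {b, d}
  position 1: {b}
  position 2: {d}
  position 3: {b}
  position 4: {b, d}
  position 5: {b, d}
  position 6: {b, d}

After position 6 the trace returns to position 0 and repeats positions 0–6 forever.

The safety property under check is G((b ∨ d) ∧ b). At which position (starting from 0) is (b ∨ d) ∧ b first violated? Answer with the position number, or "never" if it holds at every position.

Check (b ∨ d) ∧ b at each position in order: 0 ✓, 1 ✓.
At position 2 the labels are {d}, so (b ∨ d) ∧ b is false there. This is the first violation.

2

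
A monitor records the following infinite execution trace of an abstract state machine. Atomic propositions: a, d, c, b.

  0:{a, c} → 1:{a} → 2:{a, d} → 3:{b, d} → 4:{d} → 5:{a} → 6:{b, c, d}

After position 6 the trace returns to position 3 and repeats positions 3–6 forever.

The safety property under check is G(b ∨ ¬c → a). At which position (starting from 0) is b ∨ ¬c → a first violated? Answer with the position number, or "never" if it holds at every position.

Check b ∨ ¬c → a at each position in order: 0 ✓, 1 ✓, 2 ✓.
At position 3 the labels are {b, d}, so b ∨ ¬c → a is false there. This is the first violation.

3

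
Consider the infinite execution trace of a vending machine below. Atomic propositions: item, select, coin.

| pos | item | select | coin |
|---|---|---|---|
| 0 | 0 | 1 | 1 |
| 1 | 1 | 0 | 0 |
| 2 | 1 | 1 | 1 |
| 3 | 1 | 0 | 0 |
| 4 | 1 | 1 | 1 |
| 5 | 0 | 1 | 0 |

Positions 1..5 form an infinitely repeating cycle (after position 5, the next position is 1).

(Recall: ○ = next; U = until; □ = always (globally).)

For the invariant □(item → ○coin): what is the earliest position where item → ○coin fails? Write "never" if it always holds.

2

Check item → ○coin at each position in order: 0 ✓, 1 ✓.
At position 2 the labels are {coin, item, select} and the next position 3 has {item}, so item → ○coin is false there. This is the first violation.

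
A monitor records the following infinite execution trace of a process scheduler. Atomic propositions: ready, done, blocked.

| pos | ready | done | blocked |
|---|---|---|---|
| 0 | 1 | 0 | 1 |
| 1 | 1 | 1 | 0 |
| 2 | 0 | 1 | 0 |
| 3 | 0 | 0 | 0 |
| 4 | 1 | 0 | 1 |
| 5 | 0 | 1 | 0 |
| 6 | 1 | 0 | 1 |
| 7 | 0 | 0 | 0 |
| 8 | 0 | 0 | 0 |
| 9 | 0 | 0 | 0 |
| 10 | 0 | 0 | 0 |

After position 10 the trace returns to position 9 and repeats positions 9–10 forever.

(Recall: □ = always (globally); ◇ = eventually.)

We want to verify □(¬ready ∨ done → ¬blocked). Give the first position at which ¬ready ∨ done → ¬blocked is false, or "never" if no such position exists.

¬ready ∨ done → ¬blocked holds at every position 0..10, and those are all the positions the trace ever visits, so the invariant □(¬ready ∨ done → ¬blocked) is never violated.

never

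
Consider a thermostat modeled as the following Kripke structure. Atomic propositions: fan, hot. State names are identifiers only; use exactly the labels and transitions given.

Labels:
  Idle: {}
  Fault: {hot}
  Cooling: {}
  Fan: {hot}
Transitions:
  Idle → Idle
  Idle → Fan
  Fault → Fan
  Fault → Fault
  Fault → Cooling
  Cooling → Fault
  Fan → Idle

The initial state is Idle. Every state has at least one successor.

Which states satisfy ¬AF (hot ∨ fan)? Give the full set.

States satisfying hot ∨ fan: {Fault, Fan}.
States satisfying AF (hot ∨ fan): {Fault, Cooling, Fan}.
States satisfying ¬AF (hot ∨ fan): {Idle}.

{Idle}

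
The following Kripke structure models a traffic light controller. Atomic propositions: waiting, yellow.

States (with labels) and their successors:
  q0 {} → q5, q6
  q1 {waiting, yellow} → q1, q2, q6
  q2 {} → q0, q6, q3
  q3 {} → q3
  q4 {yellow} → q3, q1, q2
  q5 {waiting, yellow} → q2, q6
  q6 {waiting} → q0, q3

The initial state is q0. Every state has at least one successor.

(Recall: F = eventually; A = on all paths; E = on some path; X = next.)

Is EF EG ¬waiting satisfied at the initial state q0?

Yes

States satisfying EG ¬waiting: {q2, q3, q4}.
States satisfying EF EG ¬waiting: {q0, q1, q2, q3, q4, q5, q6}.
Some path from q0 reaches a state where EG ¬waiting holds.
q0 ∈ Sat(EF EG ¬waiting).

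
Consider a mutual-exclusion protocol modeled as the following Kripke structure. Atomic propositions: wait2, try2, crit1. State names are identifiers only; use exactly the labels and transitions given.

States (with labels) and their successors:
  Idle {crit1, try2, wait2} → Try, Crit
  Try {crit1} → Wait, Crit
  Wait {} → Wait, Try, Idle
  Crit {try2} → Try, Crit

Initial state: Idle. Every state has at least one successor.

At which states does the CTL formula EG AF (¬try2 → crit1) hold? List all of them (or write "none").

States satisfying AF (¬try2 → crit1): {Idle, Try, Crit}.
States satisfying EG AF (¬try2 → crit1): {Idle, Try, Crit}.

{Idle, Try, Crit}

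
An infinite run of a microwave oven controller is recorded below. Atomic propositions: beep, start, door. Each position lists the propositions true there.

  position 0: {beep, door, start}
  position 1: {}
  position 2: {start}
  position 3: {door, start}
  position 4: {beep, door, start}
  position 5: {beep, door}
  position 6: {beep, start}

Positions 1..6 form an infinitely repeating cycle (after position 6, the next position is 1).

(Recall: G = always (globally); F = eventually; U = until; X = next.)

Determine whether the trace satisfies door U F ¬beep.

Yes

Walking from position 0: F ¬beep first holds at position 0, and door holds at every earlier position along the way, so door U F ¬beep holds.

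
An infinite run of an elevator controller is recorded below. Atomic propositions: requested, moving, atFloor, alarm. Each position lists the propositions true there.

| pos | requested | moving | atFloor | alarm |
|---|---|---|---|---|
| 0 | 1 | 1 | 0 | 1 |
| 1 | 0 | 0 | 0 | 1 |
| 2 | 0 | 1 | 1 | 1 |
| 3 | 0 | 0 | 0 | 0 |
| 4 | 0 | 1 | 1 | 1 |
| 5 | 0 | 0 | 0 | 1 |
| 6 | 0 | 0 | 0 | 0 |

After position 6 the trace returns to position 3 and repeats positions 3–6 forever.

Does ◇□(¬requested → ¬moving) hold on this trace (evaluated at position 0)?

□(¬requested → ¬moving) is false at every position 0..6, so it never becomes true and ◇□(¬requested → ¬moving) fails.

No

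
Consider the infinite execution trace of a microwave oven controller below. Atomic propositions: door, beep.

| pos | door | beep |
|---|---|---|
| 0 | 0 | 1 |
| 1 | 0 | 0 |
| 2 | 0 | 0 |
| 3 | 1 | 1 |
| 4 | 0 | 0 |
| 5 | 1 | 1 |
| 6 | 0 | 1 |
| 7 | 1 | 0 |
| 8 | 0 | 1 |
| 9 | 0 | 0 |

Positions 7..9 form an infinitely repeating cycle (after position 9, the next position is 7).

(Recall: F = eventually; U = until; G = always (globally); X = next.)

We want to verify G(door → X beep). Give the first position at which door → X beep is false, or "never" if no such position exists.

Check door → X beep at each position in order: 0 ✓, 1 ✓, 2 ✓.
At position 3 the labels are {beep, door} and the next position 4 has {}, so door → X beep is false there. This is the first violation.

3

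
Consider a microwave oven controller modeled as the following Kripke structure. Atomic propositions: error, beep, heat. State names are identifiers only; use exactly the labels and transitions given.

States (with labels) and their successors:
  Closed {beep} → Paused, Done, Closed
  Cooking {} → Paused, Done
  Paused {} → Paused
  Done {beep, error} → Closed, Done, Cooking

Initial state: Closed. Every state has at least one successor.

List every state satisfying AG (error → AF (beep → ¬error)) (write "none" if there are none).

{Paused}

States satisfying error → AF (beep → ¬error): {Closed, Cooking, Paused}.
States satisfying AG (error → AF (beep → ¬error)): {Paused}.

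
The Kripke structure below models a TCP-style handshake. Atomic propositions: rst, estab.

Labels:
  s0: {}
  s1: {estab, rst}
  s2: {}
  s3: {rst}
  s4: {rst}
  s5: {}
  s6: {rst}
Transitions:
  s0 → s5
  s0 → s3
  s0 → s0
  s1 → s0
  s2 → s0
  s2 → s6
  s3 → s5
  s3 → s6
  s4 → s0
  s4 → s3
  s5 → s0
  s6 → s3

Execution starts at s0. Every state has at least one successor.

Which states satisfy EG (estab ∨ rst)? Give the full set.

{s3, s4, s6}

States satisfying estab ∨ rst: {s1, s3, s4, s6}.
States satisfying EG (estab ∨ rst): {s3, s4, s6}.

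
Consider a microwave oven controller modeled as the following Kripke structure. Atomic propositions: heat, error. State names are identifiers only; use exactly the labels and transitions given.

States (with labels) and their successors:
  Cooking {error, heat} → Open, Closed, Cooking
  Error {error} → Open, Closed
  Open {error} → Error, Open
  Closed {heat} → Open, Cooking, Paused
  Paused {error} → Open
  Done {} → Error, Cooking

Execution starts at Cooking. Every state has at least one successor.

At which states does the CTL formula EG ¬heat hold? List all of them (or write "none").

{Error, Open, Paused, Done}

States satisfying ¬heat: {Error, Open, Paused, Done}.
States satisfying EG ¬heat: {Error, Open, Paused, Done}.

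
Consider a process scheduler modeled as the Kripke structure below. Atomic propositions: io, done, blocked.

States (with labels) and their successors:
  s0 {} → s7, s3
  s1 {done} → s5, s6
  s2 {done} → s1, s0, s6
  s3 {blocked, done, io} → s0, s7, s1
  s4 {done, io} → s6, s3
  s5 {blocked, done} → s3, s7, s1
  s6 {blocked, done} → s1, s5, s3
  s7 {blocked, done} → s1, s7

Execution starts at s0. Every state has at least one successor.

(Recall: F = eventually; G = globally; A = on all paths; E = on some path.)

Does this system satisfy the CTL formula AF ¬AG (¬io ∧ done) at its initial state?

Holds

States satisfying ¬AG (¬io ∧ done): {s0, s1, s2, s3, s4, s5, s6, s7}.
States satisfying AF ¬AG (¬io ∧ done): {s0, s1, s2, s3, s4, s5, s6, s7}.
s0 ∈ Sat(AF ¬AG (¬io ∧ done)).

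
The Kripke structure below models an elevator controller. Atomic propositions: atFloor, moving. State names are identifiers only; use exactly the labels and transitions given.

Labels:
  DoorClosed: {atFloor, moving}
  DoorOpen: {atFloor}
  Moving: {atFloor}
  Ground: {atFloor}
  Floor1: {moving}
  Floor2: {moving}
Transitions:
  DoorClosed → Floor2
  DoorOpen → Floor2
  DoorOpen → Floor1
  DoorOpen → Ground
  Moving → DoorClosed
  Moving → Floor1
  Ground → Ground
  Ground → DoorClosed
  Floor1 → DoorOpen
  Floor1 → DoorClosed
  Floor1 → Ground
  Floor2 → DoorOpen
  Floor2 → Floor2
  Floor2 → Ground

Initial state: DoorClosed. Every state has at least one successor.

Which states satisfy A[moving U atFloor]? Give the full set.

{DoorClosed, DoorOpen, Moving, Ground, Floor1}

States satisfying moving: {DoorClosed, Floor1, Floor2}.
States satisfying atFloor: {DoorClosed, DoorOpen, Moving, Ground}.
States satisfying A[moving U atFloor]: {DoorClosed, DoorOpen, Moving, Ground, Floor1}.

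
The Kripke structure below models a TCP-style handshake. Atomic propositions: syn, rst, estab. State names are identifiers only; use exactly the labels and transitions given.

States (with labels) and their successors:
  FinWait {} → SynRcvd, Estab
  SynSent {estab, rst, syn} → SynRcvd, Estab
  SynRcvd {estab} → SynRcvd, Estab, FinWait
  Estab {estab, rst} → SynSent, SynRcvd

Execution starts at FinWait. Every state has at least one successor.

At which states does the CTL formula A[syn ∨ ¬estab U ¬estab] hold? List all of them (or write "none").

States satisfying syn ∨ ¬estab: {FinWait, SynSent}.
States satisfying ¬estab: {FinWait}.
States satisfying A[syn ∨ ¬estab U ¬estab]: {FinWait}.

{FinWait}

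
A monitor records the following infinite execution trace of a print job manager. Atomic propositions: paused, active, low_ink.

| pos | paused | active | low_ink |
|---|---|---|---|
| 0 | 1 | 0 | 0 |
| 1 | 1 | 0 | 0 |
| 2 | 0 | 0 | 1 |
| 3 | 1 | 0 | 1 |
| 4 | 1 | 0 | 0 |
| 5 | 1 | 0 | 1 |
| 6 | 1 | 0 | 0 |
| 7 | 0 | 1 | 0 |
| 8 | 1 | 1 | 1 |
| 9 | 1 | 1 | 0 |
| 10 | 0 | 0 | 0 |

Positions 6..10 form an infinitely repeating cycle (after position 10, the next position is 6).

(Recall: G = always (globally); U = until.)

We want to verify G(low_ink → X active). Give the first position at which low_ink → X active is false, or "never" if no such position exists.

Check low_ink → X active at each position in order: 0 ✓, 1 ✓.
At position 2 the labels are {low_ink} and the next position 3 has {low_ink, paused}, so low_ink → X active is false there. This is the first violation.

2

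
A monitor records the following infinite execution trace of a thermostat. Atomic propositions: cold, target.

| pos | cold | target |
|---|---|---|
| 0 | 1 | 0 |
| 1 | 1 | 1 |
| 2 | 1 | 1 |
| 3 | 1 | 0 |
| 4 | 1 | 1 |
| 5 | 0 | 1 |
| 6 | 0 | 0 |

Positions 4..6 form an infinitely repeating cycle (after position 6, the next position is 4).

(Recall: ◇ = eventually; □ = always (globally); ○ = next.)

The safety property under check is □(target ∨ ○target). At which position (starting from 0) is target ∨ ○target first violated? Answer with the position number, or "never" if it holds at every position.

never

target ∨ ○target holds at every position 0..6, and those are all the positions the trace ever visits, so the invariant □(target ∨ ○target) is never violated.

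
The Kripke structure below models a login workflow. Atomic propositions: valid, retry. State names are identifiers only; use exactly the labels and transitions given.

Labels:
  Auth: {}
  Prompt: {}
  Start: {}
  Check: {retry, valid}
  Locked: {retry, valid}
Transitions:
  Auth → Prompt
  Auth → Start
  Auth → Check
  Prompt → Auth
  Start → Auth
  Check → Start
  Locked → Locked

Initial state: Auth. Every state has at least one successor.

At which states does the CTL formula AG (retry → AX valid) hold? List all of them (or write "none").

States satisfying retry → AX valid: {Auth, Prompt, Start, Locked}.
States satisfying AG (retry → AX valid): {Locked}.

{Locked}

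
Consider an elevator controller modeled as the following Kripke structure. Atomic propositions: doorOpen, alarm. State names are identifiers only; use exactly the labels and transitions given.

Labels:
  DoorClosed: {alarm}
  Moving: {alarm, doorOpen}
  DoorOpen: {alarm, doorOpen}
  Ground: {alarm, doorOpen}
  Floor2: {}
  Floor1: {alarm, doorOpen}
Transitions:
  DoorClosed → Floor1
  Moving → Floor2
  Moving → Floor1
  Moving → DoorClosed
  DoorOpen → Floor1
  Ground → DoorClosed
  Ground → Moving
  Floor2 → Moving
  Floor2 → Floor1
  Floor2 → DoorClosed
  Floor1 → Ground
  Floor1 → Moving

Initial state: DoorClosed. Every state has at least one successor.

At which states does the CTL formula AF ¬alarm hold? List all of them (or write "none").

States satisfying ¬alarm: {Floor2}.
States satisfying AF ¬alarm: {Floor2}.

{Floor2}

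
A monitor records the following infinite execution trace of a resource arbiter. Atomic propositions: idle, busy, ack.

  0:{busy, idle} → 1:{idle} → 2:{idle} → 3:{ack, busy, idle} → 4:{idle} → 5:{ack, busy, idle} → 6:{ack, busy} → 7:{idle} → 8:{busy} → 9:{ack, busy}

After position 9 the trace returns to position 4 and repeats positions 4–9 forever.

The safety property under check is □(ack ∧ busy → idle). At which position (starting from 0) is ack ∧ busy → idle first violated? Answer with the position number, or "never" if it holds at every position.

6

Check ack ∧ busy → idle at each position in order: 0 ✓, 1 ✓, 2 ✓, 3 ✓, 4 ✓, 5 ✓.
At position 6 the labels are {ack, busy}, so ack ∧ busy → idle is false there. This is the first violation.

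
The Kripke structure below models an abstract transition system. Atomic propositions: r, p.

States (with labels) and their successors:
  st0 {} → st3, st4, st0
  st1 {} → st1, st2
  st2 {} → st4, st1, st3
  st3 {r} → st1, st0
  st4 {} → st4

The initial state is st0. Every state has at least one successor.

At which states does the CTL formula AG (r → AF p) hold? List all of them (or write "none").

{st4}

States satisfying r → AF p: {st0, st1, st2, st4}.
States satisfying AG (r → AF p): {st4}.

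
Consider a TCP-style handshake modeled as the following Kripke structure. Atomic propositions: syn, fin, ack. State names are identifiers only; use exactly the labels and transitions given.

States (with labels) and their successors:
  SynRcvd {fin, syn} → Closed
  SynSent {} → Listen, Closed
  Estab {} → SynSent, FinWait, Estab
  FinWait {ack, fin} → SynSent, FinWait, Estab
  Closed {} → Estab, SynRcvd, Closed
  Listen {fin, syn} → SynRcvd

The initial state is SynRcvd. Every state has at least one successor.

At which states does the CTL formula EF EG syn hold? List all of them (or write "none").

none

States satisfying EG syn: ∅.
States satisfying EF EG syn: ∅.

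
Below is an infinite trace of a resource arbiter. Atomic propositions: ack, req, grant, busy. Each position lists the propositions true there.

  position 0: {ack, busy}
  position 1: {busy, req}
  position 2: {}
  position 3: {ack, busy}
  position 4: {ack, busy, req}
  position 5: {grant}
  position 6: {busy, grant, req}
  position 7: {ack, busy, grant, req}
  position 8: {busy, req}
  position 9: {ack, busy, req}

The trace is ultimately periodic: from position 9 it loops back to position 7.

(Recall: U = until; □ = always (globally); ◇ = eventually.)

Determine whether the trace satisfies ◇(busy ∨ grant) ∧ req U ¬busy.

No

busy ∨ grant holds at position 0, which is reachable from 0, so ◇(busy ∨ grant) holds.
Walking from position 0: at position 0, ¬busy has not yet held and req fails, so req U ¬busy is false.
At position 0: ◇(busy ∨ grant) is true; req U ¬busy is false; so ◇(busy ∨ grant) ∧ req U ¬busy is false.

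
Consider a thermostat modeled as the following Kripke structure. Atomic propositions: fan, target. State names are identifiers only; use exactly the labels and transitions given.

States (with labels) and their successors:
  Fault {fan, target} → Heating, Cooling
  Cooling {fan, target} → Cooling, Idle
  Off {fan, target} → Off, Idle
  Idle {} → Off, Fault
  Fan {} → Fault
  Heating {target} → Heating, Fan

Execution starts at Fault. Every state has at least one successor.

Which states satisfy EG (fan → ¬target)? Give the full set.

{Heating}

States satisfying fan → ¬target: {Idle, Fan, Heating}.
States satisfying EG (fan → ¬target): {Heating}.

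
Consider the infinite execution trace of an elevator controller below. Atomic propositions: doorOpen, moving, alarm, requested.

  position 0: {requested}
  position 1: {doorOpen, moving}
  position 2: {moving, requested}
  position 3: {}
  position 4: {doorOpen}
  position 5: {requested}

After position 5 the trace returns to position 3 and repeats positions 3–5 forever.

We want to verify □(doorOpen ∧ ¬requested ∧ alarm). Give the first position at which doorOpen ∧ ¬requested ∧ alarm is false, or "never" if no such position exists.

0

At position 0 the labels are {requested}, so doorOpen ∧ ¬requested ∧ alarm is false there. This is the first violation.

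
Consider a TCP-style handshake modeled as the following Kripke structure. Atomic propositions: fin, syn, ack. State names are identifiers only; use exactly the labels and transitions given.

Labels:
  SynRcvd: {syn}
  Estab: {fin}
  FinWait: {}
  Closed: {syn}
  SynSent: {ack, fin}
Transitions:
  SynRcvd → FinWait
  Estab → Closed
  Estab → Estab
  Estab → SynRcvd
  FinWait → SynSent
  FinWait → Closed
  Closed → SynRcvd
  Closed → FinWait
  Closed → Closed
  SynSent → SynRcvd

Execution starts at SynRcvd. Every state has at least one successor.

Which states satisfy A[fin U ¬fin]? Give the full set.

States satisfying fin: {Estab, SynSent}.
States satisfying ¬fin: {SynRcvd, FinWait, Closed}.
States satisfying A[fin U ¬fin]: {SynRcvd, FinWait, Closed, SynSent}.

{SynRcvd, FinWait, Closed, SynSent}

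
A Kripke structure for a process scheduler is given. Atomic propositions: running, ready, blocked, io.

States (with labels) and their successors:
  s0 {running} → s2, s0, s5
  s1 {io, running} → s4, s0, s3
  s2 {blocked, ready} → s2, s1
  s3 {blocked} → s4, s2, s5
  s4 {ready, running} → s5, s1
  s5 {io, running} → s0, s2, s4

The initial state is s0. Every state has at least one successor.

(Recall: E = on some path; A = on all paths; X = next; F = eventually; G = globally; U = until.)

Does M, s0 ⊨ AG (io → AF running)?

Holds

States satisfying io → AF running: {s0, s1, s2, s3, s4, s5}.
States satisfying AG (io → AF running): {s0, s1, s2, s3, s4, s5}.
Every state reachable from s0 satisfies io → AF running.
s0 ∈ Sat(AG (io → AF running)).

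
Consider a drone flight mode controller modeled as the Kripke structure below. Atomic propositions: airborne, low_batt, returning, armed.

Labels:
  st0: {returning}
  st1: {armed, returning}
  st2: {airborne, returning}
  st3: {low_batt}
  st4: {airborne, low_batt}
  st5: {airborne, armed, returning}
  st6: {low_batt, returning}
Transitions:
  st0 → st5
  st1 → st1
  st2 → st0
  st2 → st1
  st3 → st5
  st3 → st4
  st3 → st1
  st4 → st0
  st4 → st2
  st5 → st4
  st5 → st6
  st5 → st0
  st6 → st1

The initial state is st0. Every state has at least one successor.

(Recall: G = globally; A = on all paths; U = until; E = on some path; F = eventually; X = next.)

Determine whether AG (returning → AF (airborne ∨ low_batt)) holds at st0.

No

States satisfying returning → AF (airborne ∨ low_batt): {st0, st2, st3, st4, st5, st6}.
States satisfying AG (returning → AF (airborne ∨ low_batt)): ∅.
st1 is reachable from st0 and violates returning → AF (airborne ∨ low_batt), so AG fails at st0.
st0 ∉ Sat(AG (returning → AF (airborne ∨ low_batt))).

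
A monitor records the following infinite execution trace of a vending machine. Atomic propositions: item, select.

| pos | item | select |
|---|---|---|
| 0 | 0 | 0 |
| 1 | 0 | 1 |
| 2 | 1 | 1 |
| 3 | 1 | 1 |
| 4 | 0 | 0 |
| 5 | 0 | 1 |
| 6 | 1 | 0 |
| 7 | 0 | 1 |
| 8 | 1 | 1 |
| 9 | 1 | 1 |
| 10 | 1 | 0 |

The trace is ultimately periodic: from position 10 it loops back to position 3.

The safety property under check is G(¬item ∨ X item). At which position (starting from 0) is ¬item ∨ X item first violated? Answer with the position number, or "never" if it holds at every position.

Check ¬item ∨ X item at each position in order: 0 ✓, 1 ✓, 2 ✓.
At position 3 the labels are {item, select} and the next position 4 has {}, so ¬item ∨ X item is false there. This is the first violation.

3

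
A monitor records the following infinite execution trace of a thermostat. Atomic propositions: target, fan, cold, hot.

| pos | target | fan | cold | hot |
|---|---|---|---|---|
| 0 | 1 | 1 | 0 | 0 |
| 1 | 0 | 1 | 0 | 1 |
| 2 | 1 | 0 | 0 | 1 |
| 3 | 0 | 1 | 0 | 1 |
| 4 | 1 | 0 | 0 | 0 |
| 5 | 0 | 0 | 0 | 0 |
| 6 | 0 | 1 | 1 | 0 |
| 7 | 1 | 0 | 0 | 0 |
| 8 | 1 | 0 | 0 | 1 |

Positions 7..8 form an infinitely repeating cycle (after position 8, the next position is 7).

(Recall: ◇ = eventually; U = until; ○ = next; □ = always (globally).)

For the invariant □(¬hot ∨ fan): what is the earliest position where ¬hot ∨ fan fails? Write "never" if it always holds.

Check ¬hot ∨ fan at each position in order: 0 ✓, 1 ✓.
At position 2 the labels are {hot, target}, so ¬hot ∨ fan is false there. This is the first violation.

2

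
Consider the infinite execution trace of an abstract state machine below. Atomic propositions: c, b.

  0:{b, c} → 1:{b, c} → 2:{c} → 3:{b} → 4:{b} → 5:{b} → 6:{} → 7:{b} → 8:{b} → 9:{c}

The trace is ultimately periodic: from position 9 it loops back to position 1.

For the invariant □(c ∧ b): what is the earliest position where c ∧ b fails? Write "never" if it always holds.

2

Check c ∧ b at each position in order: 0 ✓, 1 ✓.
At position 2 the labels are {c}, so c ∧ b is false there. This is the first violation.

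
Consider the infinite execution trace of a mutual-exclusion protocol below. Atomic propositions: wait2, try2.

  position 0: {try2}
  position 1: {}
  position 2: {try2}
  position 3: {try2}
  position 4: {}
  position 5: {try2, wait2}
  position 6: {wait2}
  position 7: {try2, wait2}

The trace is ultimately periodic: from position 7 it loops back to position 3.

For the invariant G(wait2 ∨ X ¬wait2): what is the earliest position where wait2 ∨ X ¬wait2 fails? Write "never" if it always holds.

4

Check wait2 ∨ X ¬wait2 at each position in order: 0 ✓, 1 ✓, 2 ✓, 3 ✓.
At position 4 the labels are {} and the next position 5 has {try2, wait2}, so wait2 ∨ X ¬wait2 is false there. This is the first violation.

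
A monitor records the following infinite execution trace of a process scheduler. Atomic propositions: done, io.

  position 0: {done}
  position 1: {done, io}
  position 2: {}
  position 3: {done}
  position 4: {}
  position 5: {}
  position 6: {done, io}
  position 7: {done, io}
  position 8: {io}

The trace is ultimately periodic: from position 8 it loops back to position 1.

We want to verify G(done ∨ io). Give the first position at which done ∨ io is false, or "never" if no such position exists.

2

Check done ∨ io at each position in order: 0 ✓, 1 ✓.
At position 2 the labels are {}, so done ∨ io is false there. This is the first violation.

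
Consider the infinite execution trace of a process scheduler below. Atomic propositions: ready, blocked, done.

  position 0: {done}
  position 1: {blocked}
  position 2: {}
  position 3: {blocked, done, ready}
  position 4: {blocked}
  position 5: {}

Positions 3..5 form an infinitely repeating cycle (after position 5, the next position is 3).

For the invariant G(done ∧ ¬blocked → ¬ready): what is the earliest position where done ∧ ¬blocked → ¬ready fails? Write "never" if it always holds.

never

done ∧ ¬blocked → ¬ready holds at every position 0..5, and those are all the positions the trace ever visits, so the invariant G(done ∧ ¬blocked → ¬ready) is never violated.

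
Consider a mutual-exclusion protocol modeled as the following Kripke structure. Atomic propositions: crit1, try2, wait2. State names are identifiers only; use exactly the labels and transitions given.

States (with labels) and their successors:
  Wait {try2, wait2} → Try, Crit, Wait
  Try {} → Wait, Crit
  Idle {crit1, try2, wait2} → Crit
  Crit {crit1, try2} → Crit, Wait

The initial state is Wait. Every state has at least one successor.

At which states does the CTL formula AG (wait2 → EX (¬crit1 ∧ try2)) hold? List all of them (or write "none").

States satisfying wait2 → EX (¬crit1 ∧ try2): {Wait, Try, Crit}.
States satisfying AG (wait2 → EX (¬crit1 ∧ try2)): {Wait, Try, Crit}.

{Wait, Try, Crit}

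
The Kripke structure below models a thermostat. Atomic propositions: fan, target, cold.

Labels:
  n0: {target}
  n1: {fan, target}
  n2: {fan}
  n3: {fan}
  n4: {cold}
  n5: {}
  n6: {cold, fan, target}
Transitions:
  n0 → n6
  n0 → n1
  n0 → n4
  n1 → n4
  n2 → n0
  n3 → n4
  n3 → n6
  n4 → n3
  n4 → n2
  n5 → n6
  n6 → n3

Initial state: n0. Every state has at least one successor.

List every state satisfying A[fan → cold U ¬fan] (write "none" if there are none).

{n0, n4, n5}

States satisfying fan → cold: {n0, n4, n5, n6}.
States satisfying ¬fan: {n0, n4, n5}.
States satisfying A[fan → cold U ¬fan]: {n0, n4, n5}.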